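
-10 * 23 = -230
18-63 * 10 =-612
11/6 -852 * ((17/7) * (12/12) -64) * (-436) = -960626515/42 = -22872059.88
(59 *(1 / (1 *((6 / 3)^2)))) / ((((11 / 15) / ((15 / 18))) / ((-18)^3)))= -1075275/11 = -97752.27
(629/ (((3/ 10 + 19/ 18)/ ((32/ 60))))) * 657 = 9918072/61 = 162591.34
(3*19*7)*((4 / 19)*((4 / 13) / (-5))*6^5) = -2612736/65 = -40195.94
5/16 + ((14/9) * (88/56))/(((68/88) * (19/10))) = 91975/46512 = 1.98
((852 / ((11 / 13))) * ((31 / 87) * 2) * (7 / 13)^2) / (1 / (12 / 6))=1725584/4147 = 416.10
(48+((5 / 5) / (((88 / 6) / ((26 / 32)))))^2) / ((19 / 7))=166537623/9416704 = 17.69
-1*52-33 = -85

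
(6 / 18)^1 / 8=1/24 = 0.04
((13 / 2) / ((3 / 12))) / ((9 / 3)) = 26/3 = 8.67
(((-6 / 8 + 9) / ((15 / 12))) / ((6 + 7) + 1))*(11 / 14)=363/980 = 0.37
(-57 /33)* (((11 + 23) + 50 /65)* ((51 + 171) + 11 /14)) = -13392986/1001 = -13379.61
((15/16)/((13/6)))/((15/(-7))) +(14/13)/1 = 7/8 = 0.88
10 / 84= 5/42 = 0.12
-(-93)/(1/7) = 651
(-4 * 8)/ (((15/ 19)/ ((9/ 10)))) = -912/25 = -36.48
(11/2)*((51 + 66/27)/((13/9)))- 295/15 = 183.83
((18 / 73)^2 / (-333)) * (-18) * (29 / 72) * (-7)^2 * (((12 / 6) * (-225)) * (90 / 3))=-172651500/197173 = -875.63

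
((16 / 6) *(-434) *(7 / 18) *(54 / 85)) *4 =-97216/85 = -1143.72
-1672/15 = -111.47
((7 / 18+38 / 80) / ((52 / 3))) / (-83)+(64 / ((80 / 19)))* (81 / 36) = 17712553/517920 = 34.20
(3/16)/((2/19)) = 57/32 = 1.78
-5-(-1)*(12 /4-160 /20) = -10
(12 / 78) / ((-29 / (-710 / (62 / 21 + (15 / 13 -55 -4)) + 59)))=-1078004/2824861 = -0.38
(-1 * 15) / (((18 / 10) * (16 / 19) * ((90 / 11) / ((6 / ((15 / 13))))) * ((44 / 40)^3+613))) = -0.01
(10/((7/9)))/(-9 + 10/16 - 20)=-720/1589 = -0.45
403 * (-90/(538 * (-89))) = 18135/23941 = 0.76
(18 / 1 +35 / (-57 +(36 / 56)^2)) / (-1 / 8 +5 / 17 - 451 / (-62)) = 812752048/348046671 = 2.34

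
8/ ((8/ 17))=17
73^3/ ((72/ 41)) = 221523.57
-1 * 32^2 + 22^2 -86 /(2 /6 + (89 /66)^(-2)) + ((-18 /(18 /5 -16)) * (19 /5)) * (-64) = -644411634/650659 = -990.40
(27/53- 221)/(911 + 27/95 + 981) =-1110170/9527651 = -0.12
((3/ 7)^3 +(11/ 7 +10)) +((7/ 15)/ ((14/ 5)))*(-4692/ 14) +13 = -31.21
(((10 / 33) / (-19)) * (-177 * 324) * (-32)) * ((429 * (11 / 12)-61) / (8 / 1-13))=406482624/209 = 1944892.94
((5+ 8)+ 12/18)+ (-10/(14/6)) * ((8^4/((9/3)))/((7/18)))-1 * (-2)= -2209537/147 = -15030.86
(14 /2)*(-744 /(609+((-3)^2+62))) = -651/85 = -7.66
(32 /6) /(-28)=-0.19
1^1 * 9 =9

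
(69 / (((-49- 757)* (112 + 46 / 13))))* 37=-2553/93124 = -0.03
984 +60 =1044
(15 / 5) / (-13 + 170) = 3/157 = 0.02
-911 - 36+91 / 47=-44418/47 = -945.06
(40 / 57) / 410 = 4/2337 = 0.00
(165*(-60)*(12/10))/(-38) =312.63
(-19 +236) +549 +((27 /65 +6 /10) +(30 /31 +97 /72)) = 111614447/145080 = 769.33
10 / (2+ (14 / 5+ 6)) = 25/27 = 0.93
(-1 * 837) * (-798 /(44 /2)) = 30360.27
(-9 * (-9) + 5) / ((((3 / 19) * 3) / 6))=3268/3 = 1089.33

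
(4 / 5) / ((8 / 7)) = 7/10 = 0.70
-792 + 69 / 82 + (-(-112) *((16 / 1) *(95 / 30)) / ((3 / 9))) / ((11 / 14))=18829927/902 = 20875.75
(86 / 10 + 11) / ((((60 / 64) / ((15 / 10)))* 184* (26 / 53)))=2597/7475 = 0.35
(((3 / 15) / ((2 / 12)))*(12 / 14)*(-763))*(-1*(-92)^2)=6642547.20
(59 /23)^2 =3481/529 = 6.58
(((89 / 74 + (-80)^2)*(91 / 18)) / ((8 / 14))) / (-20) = -301739893/106560 = -2831.64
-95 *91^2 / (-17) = 786695/17 = 46276.18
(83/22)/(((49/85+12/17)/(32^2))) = 3012.64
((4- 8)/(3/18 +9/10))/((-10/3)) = 9/8 = 1.12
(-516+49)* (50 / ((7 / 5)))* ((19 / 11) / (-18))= 1109125/693 = 1600.47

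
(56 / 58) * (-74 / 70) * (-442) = 65416/145 = 451.14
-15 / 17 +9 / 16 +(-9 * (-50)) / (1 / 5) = 611913/272 = 2249.68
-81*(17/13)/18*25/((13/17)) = -65025/338 = -192.38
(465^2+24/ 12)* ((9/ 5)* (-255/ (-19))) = 99248193/19 = 5223589.11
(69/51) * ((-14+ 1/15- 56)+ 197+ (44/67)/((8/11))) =5916037/34170 = 173.14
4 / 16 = 0.25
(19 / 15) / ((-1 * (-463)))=19/6945 = 0.00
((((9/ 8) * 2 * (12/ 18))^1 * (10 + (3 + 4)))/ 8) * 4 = 51/4 = 12.75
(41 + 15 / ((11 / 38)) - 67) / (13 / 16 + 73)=4544/12991 = 0.35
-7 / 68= -0.10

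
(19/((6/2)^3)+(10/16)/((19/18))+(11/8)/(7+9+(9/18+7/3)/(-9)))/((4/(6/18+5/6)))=109297/270864 = 0.40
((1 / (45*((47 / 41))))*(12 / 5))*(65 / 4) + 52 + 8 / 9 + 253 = 648554/2115 = 306.64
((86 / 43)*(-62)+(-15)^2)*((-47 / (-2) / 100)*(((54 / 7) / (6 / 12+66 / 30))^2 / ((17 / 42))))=478.69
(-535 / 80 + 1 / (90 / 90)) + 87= 1301/16 = 81.31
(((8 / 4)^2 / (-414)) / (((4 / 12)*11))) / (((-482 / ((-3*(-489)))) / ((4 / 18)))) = 326/182919 = 0.00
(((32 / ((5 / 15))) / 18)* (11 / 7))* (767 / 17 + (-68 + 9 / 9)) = -21824/119 = -183.39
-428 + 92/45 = -19168/45 = -425.96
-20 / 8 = -5/2 = -2.50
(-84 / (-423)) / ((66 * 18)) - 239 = -10008596/41877 = -239.00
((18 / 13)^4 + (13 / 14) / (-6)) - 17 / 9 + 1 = 18942409/7197372 = 2.63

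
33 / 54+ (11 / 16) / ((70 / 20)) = 407/504 = 0.81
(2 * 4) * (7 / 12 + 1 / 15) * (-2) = -10.40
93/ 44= 2.11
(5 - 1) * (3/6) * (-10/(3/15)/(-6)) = 50/3 = 16.67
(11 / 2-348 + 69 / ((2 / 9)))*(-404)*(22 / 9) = 284416/9 = 31601.78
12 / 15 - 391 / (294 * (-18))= 23123/26460 = 0.87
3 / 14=0.21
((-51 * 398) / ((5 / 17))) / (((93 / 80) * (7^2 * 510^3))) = -796/87152625 = 0.00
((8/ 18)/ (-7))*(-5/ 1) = 20/63 = 0.32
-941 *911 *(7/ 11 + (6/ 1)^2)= -345472153/11 = -31406559.36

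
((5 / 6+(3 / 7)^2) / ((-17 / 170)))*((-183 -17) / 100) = 20.34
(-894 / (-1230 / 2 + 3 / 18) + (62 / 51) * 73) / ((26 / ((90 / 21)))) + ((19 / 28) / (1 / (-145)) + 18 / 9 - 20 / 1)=-101.52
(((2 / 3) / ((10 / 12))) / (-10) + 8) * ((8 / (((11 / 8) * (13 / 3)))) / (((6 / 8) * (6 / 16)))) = 12288/325 = 37.81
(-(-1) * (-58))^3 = -195112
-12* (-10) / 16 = 15/2 = 7.50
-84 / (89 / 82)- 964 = -1041.39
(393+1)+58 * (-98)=-5290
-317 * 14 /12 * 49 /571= -108731/3426 = -31.74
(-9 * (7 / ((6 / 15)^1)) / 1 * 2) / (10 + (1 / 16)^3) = -1290240/40961 = -31.50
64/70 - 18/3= -178/35 = -5.09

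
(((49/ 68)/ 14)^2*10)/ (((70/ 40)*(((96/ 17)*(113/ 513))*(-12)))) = -1995/1967104 = 0.00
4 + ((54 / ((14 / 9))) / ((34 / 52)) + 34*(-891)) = -3598192/119 = -30236.91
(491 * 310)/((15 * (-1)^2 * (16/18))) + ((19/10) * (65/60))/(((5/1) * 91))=47946169/4200 = 11415.75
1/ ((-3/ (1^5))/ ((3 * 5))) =-5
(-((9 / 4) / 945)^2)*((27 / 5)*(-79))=237/98000 = 0.00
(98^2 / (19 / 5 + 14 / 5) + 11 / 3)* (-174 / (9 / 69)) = -21406698/11 = -1946063.45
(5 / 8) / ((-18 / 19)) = -95/144 = -0.66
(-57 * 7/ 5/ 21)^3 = -6859/125 = -54.87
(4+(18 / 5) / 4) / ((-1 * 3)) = -49/30 = -1.63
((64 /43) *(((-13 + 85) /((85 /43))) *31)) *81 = 11570688/85 = 136125.74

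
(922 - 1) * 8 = 7368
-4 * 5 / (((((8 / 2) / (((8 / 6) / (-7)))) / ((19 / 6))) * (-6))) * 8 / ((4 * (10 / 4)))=-76/189 = -0.40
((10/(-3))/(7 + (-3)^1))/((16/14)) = -35/48 = -0.73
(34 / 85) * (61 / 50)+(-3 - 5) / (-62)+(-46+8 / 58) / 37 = -2588207/4157875 = -0.62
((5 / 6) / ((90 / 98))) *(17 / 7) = 119/54 = 2.20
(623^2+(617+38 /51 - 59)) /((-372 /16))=-79292300/4743 = -16717.75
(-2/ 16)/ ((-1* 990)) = 1/7920 = 0.00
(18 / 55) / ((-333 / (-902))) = 164/185 = 0.89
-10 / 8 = -5/4 = -1.25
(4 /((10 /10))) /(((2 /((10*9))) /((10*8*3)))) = 43200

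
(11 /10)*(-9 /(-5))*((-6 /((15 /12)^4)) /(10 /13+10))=-247104/546875 = -0.45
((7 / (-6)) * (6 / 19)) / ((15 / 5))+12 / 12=50/57 = 0.88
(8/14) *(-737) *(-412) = 1214576/7 = 173510.86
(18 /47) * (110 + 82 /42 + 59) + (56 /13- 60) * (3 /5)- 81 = -1046673/21385 = -48.94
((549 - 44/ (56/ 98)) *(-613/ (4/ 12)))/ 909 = -289336/303 = -954.90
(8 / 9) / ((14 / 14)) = 8/9 = 0.89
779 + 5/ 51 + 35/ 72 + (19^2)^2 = 160467115/1224 = 131100.58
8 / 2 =4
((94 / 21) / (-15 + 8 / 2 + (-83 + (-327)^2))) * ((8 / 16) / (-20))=-47/44870700 = 0.00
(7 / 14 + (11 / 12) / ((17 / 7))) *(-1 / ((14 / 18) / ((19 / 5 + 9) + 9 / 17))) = -608421/40460 = -15.04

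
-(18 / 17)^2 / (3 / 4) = -432/289 = -1.49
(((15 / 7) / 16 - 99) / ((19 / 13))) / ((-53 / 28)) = 143949/4028 = 35.74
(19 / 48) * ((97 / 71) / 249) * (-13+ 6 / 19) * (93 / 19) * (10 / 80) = -724687/42995328 = -0.02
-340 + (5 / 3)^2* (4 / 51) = -155960/459 = -339.78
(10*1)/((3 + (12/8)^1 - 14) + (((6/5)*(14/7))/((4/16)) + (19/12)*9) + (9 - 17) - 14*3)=-200/713 = -0.28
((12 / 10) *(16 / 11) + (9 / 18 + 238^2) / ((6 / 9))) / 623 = 18693069/137060 = 136.39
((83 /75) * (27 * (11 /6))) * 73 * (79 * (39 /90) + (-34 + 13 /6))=1199682/125 = 9597.46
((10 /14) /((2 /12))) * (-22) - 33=-891/7 = -127.29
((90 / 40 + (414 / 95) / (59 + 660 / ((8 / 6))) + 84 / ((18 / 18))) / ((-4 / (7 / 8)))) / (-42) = 3026501/6736640 = 0.45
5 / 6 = 0.83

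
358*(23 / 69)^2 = 358/9 = 39.78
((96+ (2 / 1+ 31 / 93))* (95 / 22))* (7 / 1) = 196175/66 = 2972.35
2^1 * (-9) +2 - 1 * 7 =-23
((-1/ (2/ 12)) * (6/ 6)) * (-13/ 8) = 39/4 = 9.75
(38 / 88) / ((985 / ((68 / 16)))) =323/173360 = 0.00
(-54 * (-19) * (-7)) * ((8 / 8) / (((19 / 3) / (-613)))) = 695142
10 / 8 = 5/4 = 1.25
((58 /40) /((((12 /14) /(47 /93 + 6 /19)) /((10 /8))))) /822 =294553/139437504 = 0.00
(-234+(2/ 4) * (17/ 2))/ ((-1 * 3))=919/12 = 76.58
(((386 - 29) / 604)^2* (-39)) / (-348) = 1656837/42318656 = 0.04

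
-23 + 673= 650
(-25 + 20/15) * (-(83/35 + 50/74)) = 280166/3885 = 72.11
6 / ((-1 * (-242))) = 3/121 = 0.02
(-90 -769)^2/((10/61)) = 45010741/10 = 4501074.10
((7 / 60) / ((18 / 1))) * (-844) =-1477/270 = -5.47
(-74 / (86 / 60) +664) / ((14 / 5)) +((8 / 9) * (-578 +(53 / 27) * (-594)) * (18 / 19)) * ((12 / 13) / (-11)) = 279649358/817817 = 341.95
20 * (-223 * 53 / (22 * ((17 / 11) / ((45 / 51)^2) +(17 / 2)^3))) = -212742000/12198979 = -17.44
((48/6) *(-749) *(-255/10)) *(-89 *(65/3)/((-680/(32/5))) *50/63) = 19807840/9 = 2200871.11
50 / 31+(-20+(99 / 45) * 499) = 167309/155 = 1079.41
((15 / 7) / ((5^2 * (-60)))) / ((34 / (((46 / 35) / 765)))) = -23/318622500 = 0.00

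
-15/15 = -1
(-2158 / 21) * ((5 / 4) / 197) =-5395/8274 = -0.65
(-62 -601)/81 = -221/27 = -8.19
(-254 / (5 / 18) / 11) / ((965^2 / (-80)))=73152/10243475 = 0.01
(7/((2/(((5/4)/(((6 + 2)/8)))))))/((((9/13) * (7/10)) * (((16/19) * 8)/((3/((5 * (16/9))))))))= 3705/8192 = 0.45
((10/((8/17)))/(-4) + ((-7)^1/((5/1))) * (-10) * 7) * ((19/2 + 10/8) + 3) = 81565/64 = 1274.45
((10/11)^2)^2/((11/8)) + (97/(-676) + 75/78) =143141203/108870476 = 1.31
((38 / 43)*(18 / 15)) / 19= 12/215 = 0.06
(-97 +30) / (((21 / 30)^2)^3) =-67000000/117649 = -569.49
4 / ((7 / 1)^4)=4/2401 = 0.00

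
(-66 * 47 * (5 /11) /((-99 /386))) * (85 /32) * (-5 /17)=-1133875/264 = -4294.98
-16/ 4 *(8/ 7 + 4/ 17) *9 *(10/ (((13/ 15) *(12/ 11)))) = -811800/1547 = -524.76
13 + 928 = 941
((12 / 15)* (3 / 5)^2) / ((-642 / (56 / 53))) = -336/708875 = 0.00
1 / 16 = 0.06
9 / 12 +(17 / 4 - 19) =-14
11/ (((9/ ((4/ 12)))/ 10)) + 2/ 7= 824/189 = 4.36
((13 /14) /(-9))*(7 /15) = -13/270 = -0.05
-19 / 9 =-2.11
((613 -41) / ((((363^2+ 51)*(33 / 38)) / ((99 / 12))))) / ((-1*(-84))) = 209/425880 = 0.00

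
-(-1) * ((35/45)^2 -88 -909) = -80708/81 = -996.40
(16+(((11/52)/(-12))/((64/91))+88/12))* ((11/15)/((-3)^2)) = 787633/414720 = 1.90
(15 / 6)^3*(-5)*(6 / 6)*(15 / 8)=-9375/64 = -146.48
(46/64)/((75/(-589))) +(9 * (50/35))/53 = -4809937/890400 = -5.40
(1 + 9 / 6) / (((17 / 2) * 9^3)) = 5/12393 = 0.00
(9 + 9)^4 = 104976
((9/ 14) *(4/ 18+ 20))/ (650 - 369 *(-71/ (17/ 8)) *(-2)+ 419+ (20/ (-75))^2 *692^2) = 49725/40023533 = 0.00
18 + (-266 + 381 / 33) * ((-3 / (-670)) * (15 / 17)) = 425853/25058 = 16.99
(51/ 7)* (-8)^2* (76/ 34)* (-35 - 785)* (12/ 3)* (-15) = 358963200/7 = 51280457.14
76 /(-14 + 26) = 19/3 = 6.33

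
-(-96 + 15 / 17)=1617/17 = 95.12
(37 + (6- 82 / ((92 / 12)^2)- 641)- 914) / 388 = -400293/102626 = -3.90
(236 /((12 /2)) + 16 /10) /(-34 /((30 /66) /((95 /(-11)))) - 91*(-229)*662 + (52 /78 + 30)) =307/103470710 = 0.00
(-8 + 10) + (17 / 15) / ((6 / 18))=27/5 = 5.40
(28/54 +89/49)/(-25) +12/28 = 11086/33075 = 0.34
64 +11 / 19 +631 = 13216/19 = 695.58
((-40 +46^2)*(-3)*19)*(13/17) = -1538316/17 = -90489.18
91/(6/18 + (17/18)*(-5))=-1638/79 = -20.73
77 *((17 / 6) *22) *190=2735810/3 = 911936.67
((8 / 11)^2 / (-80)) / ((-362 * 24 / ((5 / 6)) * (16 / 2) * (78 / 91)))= 7/75689856 = 0.00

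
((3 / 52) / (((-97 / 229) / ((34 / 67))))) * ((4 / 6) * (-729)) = 33.59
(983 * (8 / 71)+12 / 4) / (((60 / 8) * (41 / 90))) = 2364/71 = 33.30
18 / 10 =9/5 = 1.80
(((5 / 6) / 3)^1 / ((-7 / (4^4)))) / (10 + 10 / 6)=-128/147 = -0.87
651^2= 423801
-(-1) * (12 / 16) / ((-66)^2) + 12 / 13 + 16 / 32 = 107461/75504 = 1.42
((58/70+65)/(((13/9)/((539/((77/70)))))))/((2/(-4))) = -580608/13 = -44662.15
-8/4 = -2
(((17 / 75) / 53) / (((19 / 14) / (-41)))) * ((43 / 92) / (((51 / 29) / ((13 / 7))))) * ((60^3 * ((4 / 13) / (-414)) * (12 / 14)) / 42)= 16360640/78307341 = 0.21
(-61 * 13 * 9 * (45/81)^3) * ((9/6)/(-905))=19825/9774 = 2.03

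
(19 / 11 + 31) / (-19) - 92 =-93.72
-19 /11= -1.73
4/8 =1/2 = 0.50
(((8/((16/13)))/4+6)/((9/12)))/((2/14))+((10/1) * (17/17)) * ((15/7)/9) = 3089/42 = 73.55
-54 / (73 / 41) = -2214/73 = -30.33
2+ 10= 12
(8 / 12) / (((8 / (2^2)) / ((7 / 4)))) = 0.58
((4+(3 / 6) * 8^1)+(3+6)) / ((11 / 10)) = 15.45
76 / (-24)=-19/6 = -3.17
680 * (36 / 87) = 8160/29 = 281.38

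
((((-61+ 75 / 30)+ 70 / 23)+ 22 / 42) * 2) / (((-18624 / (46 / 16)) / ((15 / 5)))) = 53065/1042944 = 0.05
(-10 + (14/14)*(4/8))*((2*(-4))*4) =304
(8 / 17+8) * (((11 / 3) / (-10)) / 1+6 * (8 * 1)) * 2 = 68592/85 = 806.96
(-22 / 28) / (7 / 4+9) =-0.07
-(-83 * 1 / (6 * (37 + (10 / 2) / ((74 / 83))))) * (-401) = -1231471/9459 = -130.19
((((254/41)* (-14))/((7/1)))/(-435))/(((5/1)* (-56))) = -127/1248450 = 0.00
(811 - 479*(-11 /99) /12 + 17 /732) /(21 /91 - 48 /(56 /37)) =-24443692/943731 = -25.90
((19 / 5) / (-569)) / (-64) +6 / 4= 273139/182080 = 1.50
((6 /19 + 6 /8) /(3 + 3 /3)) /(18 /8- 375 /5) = -27/7372 = 0.00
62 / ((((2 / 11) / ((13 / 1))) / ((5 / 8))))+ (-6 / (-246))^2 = 37259373/13448 = 2770.63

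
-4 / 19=-0.21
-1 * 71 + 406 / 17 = -801/17 = -47.12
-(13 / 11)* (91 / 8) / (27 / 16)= -2366/297 = -7.97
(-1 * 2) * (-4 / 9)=8/9 = 0.89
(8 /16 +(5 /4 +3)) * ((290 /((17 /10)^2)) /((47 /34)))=275500/799 = 344.81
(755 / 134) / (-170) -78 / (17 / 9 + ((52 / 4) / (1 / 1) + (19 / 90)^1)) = -3576481/687956 = -5.20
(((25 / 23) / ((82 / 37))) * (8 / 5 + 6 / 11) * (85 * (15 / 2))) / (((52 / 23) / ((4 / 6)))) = 4638875/23452 = 197.80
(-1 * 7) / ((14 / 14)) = -7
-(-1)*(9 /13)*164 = 1476/13 = 113.54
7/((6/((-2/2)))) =-7/6 = -1.17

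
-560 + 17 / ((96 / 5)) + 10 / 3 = -17785/32 = -555.78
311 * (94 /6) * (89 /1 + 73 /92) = 120751037/276 = 437503.76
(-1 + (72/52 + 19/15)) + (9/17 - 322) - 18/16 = -8511443/26520 = -320.94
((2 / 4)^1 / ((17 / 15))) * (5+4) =135/34 = 3.97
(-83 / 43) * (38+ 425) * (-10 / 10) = 38429/43 = 893.70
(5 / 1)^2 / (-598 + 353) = -5/49 = -0.10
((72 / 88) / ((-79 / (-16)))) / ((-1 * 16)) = -9/869 = -0.01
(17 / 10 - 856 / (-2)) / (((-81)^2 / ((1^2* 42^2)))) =421106/3645 = 115.53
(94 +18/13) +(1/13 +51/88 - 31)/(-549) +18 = 7916289/69784 = 113.44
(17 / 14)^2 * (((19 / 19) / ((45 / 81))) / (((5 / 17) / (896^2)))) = 181112832/25 = 7244513.28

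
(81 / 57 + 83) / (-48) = -401/228 = -1.76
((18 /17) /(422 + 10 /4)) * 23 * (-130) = -35880/4811 = -7.46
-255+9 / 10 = -2541/10 = -254.10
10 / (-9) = -10/9 = -1.11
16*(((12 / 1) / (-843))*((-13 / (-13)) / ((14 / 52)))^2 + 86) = 18902880/13769 = 1372.86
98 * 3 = 294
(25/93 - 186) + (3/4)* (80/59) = -1013527/5487 = -184.71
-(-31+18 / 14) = 208/7 = 29.71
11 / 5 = 2.20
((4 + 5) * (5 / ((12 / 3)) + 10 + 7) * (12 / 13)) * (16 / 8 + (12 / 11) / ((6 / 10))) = 82782/143 = 578.90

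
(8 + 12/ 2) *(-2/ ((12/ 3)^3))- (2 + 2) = -71/16 = -4.44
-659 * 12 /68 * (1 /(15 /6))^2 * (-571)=4515468/425 = 10624.63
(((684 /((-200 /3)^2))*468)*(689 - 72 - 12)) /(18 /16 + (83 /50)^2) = 217876230/19403 = 11229.00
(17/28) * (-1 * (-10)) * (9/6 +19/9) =5525/252 = 21.92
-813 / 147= -271/49 = -5.53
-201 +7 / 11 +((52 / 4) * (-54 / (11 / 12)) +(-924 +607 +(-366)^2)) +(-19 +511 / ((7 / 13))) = 1469631/11 = 133602.82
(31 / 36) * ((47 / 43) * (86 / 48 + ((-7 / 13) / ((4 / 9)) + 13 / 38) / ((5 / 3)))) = 54845851/45882720 = 1.20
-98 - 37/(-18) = -1727/18 = -95.94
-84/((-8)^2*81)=-0.02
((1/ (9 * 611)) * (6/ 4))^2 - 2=-26879111/13439556 = -2.00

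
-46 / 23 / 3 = -2/3 = -0.67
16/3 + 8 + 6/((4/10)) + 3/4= 349/12 = 29.08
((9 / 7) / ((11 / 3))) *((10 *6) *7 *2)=294.55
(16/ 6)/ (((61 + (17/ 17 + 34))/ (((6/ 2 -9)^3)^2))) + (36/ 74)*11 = 48150/37 = 1301.35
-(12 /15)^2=-16/25 = -0.64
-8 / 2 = -4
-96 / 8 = -12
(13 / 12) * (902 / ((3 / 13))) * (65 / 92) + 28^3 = 41306747/1656 = 24943.69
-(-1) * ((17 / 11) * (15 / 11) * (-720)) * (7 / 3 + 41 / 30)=-679320/121 = -5614.21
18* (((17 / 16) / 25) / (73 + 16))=153/17800 = 0.01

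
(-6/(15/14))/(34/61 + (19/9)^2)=-138348/123875 = -1.12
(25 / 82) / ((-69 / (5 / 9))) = -125/50922 = 0.00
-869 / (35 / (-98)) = 12166/5 = 2433.20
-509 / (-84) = 509/84 = 6.06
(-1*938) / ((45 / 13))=-270.98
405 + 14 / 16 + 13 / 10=16287/40 = 407.18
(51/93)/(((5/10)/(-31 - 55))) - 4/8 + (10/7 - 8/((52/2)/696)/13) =-8058333/73346 = -109.87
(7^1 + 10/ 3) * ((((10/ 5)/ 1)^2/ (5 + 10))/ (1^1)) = 124/45 = 2.76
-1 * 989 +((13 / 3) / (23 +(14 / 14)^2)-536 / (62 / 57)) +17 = -3268973/2232 = -1464.59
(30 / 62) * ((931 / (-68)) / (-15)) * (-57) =-53067/2108 = -25.17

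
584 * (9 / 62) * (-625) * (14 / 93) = -7665000/961 = -7976.07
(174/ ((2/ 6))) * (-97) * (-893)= 45216162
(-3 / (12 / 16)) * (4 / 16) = -1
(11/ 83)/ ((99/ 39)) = 13/249 = 0.05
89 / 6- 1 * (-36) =305/6 = 50.83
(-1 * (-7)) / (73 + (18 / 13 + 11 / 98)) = 8918/94909 = 0.09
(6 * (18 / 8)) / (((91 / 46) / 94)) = 58374/91 = 641.47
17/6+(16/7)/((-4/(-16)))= 11.98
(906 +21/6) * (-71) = -129149/2 = -64574.50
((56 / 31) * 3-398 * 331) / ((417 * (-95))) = 816742/245613 = 3.33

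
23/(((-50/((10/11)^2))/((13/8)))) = -299/484 = -0.62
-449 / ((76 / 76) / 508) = -228092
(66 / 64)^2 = 1089/1024 = 1.06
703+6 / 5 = 3521/5 = 704.20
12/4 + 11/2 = 17/2 = 8.50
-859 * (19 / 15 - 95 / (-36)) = -603877/180 = -3354.87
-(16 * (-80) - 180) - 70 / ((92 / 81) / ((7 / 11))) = 718915/506 = 1420.78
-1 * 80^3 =-512000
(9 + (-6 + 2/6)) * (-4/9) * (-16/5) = 128/27 = 4.74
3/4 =0.75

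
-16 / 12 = -4/3 = -1.33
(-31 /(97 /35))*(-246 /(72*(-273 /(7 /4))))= -0.24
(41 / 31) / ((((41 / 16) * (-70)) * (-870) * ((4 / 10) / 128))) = 256/94395 = 0.00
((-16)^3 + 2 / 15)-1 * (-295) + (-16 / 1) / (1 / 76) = -5016.87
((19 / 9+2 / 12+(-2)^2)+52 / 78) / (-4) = -125/72 = -1.74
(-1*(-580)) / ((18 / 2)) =580/9 = 64.44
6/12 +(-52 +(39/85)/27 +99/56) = -2129797/42840 = -49.72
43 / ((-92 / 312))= -3354/23 = -145.83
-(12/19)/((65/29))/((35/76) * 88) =-174/25025 = -0.01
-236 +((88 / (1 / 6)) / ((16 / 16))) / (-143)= -3116/13 = -239.69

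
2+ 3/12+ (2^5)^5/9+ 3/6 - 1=134217791/36 = 3728271.97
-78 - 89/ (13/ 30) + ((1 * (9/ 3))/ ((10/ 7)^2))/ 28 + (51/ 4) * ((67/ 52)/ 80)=-23556147/83200 = -283.13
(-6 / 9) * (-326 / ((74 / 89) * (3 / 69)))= 667322/111 = 6011.91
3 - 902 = -899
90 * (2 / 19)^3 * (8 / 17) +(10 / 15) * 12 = 938584/116603 = 8.05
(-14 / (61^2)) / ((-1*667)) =14/2481907 = 0.00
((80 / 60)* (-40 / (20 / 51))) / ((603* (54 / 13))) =-884/16281 = -0.05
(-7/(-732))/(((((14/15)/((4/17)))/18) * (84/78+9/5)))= 2925/193919 = 0.02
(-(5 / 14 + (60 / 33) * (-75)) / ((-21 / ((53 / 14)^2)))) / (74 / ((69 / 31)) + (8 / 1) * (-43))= 19059065/63808976 = 0.30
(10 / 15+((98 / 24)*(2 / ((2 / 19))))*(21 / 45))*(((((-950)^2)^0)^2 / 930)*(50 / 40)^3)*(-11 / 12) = -365035/5142528 = -0.07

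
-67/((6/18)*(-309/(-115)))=-7705/103 = -74.81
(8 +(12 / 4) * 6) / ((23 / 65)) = 1690/23 = 73.48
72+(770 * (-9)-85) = -6943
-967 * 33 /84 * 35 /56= -53185/224 = -237.43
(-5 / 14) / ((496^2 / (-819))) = 585/492032 = 0.00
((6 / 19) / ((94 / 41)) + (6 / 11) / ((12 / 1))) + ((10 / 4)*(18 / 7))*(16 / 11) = 1311113/137522 = 9.53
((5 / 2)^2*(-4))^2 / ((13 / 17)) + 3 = 10664/13 = 820.31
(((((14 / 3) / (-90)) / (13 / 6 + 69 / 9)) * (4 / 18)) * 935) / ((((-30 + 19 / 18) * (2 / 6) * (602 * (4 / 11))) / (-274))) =-563618/3965331 = -0.14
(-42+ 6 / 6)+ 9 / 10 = -401/10 = -40.10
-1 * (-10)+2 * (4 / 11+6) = 250/11 = 22.73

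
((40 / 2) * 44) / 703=880/703 = 1.25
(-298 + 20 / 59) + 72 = -13314/59 = -225.66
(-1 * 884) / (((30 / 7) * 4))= -1547/30 = -51.57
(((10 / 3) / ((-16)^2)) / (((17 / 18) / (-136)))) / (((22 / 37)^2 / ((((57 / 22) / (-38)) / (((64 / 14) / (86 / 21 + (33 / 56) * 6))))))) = 13162935/21807104 = 0.60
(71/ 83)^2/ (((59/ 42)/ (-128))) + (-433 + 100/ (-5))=-211222719/406451 = -519.68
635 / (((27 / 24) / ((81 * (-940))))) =-42976800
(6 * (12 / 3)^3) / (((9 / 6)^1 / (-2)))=-512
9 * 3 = 27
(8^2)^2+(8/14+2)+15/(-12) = 114725/28 = 4097.32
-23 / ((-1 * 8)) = 23/8 = 2.88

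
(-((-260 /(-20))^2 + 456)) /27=-23.15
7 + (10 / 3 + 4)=43/3 = 14.33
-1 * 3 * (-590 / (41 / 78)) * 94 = 12977640/41 = 316527.80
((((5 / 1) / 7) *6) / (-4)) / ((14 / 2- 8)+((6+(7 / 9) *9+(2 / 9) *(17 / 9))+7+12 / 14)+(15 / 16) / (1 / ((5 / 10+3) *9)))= -19440/903719 = -0.02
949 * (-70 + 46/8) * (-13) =3170609/4 = 792652.25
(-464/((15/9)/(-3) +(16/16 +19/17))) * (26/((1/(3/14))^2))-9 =-4258431/11711 = -363.63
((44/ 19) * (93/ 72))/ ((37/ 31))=10571/4218 = 2.51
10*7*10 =700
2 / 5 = 0.40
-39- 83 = -122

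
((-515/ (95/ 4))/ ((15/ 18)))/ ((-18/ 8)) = 3296/285 = 11.56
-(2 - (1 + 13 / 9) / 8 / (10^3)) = -71989/36000 = -2.00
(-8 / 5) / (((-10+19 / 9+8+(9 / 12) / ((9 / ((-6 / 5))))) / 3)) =-432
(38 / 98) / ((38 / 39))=39/98 = 0.40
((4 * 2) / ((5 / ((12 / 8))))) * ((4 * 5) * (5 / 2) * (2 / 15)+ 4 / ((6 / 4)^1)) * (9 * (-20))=-4032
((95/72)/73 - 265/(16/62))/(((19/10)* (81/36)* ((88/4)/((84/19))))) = -377801200/7826841 = -48.27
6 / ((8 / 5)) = 15/4 = 3.75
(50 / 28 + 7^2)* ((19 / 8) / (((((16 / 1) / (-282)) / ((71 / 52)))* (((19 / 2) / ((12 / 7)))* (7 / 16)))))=-21353463/17836 = -1197.21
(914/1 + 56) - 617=353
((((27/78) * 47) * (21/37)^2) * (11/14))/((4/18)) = 2638251/142376 = 18.53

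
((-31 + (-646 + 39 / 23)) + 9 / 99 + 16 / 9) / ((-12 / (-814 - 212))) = -29134847/506 = -57578.75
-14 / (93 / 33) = -154/31 = -4.97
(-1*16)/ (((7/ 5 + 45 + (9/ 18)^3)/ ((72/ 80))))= -576/1861 = -0.31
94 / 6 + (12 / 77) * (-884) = -28205/231 = -122.10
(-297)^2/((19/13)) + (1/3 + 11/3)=1146793/19 = 60357.53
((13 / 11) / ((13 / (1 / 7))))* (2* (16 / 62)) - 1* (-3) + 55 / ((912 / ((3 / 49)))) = 15291411/5079536 = 3.01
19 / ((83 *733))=19/60839 = 0.00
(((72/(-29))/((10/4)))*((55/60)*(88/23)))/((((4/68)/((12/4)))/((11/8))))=-814572/3335 = -244.25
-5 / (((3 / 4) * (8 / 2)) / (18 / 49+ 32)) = -7930/147 = -53.95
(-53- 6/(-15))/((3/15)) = -263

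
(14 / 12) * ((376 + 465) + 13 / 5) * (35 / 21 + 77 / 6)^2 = 4138561/20 = 206928.05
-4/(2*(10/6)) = -1.20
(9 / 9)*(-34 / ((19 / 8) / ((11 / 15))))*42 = -41888/95 = -440.93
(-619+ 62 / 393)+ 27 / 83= -20175404/32619 = -618.52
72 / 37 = 1.95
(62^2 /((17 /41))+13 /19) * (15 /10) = 8984091/646 = 13907.26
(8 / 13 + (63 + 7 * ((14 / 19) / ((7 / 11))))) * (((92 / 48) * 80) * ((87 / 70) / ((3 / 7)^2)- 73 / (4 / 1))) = -7198195/57 = -126284.12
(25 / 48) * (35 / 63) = 125/432 = 0.29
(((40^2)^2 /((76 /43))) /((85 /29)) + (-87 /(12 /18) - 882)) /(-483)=-318577925/312018 = -1021.02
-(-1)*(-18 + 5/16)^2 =312.85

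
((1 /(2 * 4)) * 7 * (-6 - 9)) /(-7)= 15/8 = 1.88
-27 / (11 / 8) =-216/11 = -19.64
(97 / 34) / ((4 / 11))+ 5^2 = 4467/136 = 32.85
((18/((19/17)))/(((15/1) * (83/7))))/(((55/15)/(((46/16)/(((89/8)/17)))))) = 0.11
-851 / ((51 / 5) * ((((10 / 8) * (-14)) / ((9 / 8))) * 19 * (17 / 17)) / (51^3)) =19921059/532 = 37445.60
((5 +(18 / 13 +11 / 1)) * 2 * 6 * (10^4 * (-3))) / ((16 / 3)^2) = -5720625/26 = -220024.04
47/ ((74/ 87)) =4089/74 = 55.26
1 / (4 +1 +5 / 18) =18/95 = 0.19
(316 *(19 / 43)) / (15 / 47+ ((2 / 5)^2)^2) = 9282500/22919 = 405.01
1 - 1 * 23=-22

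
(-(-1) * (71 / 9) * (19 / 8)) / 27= 1349/1944 = 0.69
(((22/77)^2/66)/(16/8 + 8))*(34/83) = 34/671055 = 0.00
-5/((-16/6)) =15/8 = 1.88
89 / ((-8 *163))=-89/1304 = -0.07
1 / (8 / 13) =13/8 = 1.62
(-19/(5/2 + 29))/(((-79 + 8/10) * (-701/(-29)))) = 5510/17267733 = 0.00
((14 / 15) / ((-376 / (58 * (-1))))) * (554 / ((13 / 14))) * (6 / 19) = 1574468/58045 = 27.12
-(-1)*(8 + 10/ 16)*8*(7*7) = 3381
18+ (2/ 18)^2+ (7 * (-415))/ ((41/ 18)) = -1257.35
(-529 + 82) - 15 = -462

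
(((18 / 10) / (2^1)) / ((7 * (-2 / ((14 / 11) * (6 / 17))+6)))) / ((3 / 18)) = 162/325 = 0.50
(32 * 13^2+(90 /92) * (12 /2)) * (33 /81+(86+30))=391363217/621 = 630214.52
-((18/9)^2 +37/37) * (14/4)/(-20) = 7/8 = 0.88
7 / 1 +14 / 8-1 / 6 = 103/12 = 8.58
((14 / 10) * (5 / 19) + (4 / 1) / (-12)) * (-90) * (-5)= 15.79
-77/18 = -4.28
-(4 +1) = -5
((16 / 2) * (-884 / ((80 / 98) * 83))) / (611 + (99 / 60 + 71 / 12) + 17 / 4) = -519792/3101627 = -0.17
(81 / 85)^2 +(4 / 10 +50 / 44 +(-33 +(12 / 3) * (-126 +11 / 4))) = -83219153/158950 = -523.56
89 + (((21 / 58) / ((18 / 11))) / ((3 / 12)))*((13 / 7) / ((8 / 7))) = 62945/696 = 90.44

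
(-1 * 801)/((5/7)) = -5607/5 = -1121.40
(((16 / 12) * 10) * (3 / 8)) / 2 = 5/2 = 2.50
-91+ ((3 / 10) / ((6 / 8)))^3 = -11367/125 = -90.94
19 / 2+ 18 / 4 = 14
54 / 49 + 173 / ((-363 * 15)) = 285553/266805 = 1.07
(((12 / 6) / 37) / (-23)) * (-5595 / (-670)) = -1119/57017 = -0.02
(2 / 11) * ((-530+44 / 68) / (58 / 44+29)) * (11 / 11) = -35996/11339 = -3.17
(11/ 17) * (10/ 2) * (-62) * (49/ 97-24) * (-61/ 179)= -474054790/295171 = -1606.03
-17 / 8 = -2.12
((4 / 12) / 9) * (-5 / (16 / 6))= -5/72 = -0.07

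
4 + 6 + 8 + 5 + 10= 33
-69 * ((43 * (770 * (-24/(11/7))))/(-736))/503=-94815/1006 = -94.25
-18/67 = -0.27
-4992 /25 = -199.68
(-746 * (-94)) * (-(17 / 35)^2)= -20265836/1225 = -16543.54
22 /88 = 0.25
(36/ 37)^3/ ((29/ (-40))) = -1866240/1468937 = -1.27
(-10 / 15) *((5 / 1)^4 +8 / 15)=-18766/45 = -417.02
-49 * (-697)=34153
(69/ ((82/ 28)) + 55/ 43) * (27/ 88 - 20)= -75893269/155144 = -489.18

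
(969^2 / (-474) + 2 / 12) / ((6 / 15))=-2347205/474 = -4951.91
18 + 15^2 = 243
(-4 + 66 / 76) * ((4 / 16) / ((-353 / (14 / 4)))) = 833/107312 = 0.01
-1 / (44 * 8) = -1/352 = 0.00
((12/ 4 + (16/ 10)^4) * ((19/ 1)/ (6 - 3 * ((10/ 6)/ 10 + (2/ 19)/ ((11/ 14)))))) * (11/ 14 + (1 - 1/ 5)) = 375986193/6659375 = 56.46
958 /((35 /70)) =1916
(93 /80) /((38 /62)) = 2883/1520 = 1.90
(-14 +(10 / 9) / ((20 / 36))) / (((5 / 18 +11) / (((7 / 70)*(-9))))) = 972/1015 = 0.96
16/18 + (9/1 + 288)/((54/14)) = 701/9 = 77.89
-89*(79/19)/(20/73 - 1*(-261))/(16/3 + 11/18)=-9238734/38775409 = -0.24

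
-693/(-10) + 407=4763/10 = 476.30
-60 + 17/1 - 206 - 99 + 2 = -346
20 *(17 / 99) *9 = 340/11 = 30.91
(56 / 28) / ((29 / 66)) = 132/29 = 4.55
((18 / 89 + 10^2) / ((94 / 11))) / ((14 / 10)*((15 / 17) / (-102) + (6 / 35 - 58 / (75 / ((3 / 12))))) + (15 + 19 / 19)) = 58414125/79493732 = 0.73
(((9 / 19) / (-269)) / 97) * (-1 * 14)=126/495767 = 0.00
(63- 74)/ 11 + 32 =31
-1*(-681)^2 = -463761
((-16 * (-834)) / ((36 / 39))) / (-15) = -14456/15 = -963.73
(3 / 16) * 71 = 213/16 = 13.31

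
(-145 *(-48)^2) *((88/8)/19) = -3674880/19 = -193414.74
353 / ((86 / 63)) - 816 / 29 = 574755/2494 = 230.46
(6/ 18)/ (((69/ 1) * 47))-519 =-5049350/9729 = -519.00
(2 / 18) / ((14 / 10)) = 5/63 = 0.08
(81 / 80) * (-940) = -3807/4 = -951.75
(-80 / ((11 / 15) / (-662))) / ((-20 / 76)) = -3018720/11 = -274429.09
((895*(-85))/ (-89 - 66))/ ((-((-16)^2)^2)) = -15215/2031616 = -0.01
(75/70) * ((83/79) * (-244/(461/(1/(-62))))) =75945/7902923 = 0.01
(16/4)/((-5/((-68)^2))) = -3699.20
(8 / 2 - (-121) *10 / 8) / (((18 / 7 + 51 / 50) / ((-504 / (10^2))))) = -91287/419 = -217.87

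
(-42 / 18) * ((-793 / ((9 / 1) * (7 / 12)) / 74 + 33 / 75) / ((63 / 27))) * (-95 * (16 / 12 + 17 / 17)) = -590957/1665 = -354.93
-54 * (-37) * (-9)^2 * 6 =971028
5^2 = 25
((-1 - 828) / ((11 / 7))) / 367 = -5803/4037 = -1.44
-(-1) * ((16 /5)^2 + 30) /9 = 4.47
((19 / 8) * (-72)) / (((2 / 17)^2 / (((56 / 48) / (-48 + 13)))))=16473/40 = 411.82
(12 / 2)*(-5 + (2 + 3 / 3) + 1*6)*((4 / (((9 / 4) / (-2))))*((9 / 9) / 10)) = -128/15 = -8.53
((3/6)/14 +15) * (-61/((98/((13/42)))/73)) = -24371269/115248 = -211.47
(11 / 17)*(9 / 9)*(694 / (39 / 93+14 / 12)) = 1419924/5015 = 283.14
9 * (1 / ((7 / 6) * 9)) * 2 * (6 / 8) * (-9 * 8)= -92.57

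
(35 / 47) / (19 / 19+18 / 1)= 35/893 = 0.04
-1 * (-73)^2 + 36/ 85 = -452929/85 = -5328.58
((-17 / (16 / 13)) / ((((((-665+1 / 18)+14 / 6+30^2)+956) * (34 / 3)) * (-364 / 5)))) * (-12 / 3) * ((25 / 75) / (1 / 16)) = -45/150367 = 0.00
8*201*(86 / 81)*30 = 460960/9 = 51217.78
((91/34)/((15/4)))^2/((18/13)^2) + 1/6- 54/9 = -58649647/10534050 = -5.57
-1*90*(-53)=4770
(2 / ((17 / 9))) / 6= 3/17 = 0.18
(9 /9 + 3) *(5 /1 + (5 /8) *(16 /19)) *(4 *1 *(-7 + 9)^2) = 6720/19 = 353.68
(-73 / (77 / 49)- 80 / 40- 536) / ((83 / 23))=-147867/913 = -161.96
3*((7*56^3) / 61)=3687936/61 = 60457.97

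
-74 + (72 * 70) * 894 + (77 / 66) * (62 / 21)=40551205/9 = 4505689.44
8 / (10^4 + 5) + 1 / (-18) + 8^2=3838633/60030 = 63.95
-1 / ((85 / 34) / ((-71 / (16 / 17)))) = 1207/40 = 30.18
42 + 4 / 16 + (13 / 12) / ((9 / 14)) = 4745/108 = 43.94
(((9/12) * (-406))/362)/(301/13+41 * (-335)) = 2639/43018632 = 0.00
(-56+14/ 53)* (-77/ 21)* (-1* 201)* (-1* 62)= 134980076/53 = 2546793.89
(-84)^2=7056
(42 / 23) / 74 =21/851 = 0.02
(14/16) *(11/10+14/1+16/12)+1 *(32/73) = 14.82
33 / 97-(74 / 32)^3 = -4778173/397312 = -12.03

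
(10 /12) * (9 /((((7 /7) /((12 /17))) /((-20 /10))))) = -180/17 = -10.59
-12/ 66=-2/11 = -0.18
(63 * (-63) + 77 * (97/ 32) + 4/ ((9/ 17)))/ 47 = -1073675/13536 = -79.32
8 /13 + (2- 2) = 8/13 = 0.62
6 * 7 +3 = 45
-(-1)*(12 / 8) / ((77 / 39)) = 117/154 = 0.76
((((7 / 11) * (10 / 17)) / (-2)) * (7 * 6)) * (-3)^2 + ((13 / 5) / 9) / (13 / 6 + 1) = -3765688/53295 = -70.66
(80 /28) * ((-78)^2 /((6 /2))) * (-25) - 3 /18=-6084007/42 = -144857.31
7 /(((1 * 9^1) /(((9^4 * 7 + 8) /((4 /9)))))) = 321545/4 = 80386.25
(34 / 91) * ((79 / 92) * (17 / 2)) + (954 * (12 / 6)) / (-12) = -1308317/8372 = -156.27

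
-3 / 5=-0.60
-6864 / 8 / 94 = -429/47 = -9.13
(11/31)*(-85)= -935/31 = -30.16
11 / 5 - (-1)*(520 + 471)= 4966/5 = 993.20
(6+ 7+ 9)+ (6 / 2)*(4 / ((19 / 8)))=514/19 = 27.05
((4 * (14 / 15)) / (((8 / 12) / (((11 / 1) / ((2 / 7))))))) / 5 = 1078/25 = 43.12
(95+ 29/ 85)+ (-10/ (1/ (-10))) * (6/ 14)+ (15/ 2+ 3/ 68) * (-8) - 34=26088/595 = 43.85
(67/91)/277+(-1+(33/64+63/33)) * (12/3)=25294413/4436432 = 5.70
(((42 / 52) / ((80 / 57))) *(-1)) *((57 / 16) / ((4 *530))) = -68229/70553600 = 0.00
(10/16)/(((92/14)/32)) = 70/23 = 3.04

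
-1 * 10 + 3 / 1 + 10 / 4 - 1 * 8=-25/2 = -12.50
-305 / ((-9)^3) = 305/729 = 0.42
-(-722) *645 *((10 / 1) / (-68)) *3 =-3492675/17 = -205451.47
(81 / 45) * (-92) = -828/5 = -165.60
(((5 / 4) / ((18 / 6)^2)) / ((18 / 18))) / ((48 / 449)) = 2245/1728 = 1.30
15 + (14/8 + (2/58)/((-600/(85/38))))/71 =141067003/9389040 = 15.02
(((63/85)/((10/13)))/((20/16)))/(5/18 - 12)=-29484/448375 = -0.07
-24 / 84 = -2/7 = -0.29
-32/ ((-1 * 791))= 32/791 = 0.04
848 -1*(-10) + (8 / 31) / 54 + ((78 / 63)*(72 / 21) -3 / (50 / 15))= 353265343/410130 = 861.35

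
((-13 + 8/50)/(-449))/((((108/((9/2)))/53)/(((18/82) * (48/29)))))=306234/13346525 = 0.02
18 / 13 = 1.38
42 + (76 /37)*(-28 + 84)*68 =290962/37 = 7863.84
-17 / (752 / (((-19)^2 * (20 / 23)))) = -30685/4324 = -7.10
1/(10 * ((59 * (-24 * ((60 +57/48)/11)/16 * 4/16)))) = -64/78765 = 0.00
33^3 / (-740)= -35937/740 = -48.56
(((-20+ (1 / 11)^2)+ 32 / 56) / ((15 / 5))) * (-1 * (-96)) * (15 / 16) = -493470/847 = -582.61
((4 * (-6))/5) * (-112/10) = 1344/25 = 53.76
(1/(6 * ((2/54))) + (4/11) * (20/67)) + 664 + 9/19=18738317/28006 = 669.08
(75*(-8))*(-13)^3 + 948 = 1319148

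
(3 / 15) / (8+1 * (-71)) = -1/315 = 0.00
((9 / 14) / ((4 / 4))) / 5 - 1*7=-481/70 = -6.87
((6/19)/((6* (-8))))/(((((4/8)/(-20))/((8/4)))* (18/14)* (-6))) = -35/513 = -0.07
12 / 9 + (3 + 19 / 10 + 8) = 427/30 = 14.23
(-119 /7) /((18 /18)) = -17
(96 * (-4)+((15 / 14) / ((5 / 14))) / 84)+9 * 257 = 54013/28 = 1929.04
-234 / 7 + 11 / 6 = -31.60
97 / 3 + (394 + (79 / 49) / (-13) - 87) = 648229/1911 = 339.21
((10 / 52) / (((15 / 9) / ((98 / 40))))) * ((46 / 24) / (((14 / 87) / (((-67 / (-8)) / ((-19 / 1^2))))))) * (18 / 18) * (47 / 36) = -14702681/7587840 = -1.94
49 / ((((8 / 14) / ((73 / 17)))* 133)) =3577/1292 = 2.77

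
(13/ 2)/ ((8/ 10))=65/8 = 8.12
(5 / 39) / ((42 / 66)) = 55/273 = 0.20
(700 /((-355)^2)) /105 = 4/75615 = 0.00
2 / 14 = 1/7 = 0.14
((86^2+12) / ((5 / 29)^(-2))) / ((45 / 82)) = 3037280/7569 = 401.28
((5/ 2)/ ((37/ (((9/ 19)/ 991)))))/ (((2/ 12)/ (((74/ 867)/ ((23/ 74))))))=6660/125156363 = 0.00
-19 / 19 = -1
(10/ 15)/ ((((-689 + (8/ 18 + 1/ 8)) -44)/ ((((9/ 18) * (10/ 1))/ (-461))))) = 48/4862167 = 0.00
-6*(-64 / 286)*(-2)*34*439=-40081.01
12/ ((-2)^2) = 3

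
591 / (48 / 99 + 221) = 2.67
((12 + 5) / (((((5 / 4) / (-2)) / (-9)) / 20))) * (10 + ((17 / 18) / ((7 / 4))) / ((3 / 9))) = 398208/7 = 56886.86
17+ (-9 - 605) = -597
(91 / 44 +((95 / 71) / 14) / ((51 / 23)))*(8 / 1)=4709294/278817 = 16.89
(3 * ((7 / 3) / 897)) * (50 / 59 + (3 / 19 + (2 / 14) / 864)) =6817217/868783968 = 0.01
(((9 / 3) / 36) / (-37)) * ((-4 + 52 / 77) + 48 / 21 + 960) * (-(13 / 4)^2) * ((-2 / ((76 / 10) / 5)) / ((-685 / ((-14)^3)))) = -382168150/3178263 = -120.24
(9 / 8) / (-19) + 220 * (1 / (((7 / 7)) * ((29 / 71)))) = 2373979/4408 = 538.56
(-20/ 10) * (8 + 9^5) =-118114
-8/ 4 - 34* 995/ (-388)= 16527/194 = 85.19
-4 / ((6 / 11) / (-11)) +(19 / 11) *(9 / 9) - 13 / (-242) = 59857/726 = 82.45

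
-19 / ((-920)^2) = -19/846400 = 0.00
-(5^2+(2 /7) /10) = -876/35 = -25.03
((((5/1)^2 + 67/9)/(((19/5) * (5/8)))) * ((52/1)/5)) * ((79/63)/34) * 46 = 220714624/915705 = 241.03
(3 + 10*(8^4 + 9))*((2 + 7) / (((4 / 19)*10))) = 7020063/40 = 175501.58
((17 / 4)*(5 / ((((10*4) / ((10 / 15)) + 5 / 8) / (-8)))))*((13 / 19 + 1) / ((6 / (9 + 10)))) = -4352/291 = -14.96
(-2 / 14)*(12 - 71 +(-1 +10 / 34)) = 145/17 = 8.53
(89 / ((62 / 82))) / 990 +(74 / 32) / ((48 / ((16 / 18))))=238237/1473120 = 0.16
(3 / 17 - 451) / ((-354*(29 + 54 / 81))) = 3832/89267 = 0.04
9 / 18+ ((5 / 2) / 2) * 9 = 47/4 = 11.75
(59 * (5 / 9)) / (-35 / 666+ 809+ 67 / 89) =1942870/47994173 = 0.04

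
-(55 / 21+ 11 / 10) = -781/210 = -3.72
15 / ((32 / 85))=1275/32 = 39.84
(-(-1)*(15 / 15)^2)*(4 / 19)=4/19 = 0.21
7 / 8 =0.88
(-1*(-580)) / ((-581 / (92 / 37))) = -53360/21497 = -2.48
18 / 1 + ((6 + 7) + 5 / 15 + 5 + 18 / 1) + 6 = 181/3 = 60.33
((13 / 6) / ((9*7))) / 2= 13/756 = 0.02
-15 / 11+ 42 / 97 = -993/1067 = -0.93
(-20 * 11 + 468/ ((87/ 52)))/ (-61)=-1732/1769 = -0.98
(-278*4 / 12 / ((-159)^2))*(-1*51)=4726/25281 = 0.19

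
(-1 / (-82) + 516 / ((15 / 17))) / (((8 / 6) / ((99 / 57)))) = 23737527/31160 = 761.79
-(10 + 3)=-13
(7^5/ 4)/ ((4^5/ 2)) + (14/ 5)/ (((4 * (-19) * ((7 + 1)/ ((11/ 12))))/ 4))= 4780139/583680 = 8.19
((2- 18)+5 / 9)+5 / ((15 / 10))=-109/9 = -12.11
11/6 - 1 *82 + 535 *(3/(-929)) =-456479/5574 = -81.89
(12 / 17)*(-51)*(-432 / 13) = 15552/13 = 1196.31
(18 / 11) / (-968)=-9/5324 = 0.00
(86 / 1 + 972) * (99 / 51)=34914/17 = 2053.76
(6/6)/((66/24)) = 4/11 = 0.36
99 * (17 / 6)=561/2 = 280.50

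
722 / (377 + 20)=1.82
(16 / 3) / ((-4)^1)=-4/3 = -1.33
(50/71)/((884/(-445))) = -11125/31382 = -0.35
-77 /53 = -1.45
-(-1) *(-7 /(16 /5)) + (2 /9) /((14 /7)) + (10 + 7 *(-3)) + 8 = -5.08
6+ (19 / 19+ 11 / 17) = 130/17 = 7.65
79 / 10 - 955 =-9471/10 = -947.10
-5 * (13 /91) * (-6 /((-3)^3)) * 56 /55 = -0.16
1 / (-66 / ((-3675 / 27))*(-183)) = -1225/108702 = -0.01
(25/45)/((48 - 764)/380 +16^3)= 475/3500469 = 0.00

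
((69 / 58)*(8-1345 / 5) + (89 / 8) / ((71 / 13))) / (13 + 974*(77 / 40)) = -876035/5361778 = -0.16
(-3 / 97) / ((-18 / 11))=11/582 = 0.02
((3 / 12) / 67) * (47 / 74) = 47/19832 = 0.00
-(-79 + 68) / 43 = 11/43 = 0.26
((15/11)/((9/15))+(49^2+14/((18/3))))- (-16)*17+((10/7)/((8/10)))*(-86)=583052/231 = 2524.03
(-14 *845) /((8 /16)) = -23660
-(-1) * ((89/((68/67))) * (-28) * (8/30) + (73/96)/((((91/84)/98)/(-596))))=-138078647/3315 = -41652.68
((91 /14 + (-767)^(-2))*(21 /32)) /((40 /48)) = 5.12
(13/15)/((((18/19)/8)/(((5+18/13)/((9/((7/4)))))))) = 11039/1215 = 9.09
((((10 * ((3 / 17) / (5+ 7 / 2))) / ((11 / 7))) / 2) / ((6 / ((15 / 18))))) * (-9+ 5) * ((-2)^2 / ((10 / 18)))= -840/3179 = -0.26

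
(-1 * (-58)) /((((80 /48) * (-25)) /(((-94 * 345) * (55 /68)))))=3103551/85 = 36512.36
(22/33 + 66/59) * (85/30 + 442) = 421702/531 = 794.17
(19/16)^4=130321/65536 = 1.99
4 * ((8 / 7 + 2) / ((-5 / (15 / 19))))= -264/133 = -1.98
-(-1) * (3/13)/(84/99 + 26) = 99/11518 = 0.01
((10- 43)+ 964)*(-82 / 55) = -76342/55 = -1388.04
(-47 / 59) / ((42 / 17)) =-799/2478 = -0.32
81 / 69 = 27/23 = 1.17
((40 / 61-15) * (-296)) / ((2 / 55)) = 7122500/61 = 116762.30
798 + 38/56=22363/28 = 798.68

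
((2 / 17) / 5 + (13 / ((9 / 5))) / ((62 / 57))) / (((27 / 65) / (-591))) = -269793667/28458 = -9480.42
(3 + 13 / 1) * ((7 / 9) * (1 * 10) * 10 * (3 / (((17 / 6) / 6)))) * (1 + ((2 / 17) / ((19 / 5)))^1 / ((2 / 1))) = 44083200/5491 = 8028.26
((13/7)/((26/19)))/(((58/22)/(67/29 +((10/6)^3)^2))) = 52455656/4291623 = 12.22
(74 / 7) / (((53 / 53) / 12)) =888/7 = 126.86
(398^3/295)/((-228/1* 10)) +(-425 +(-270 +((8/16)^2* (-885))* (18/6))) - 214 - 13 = -564810121/336300 = -1679.48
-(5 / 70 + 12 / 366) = -89/854 = -0.10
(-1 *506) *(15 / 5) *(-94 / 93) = 47564/31 = 1534.32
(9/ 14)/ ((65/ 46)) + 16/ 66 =10471/15015 = 0.70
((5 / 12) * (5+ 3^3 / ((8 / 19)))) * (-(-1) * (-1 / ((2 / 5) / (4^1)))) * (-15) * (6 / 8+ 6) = 1866375/64 = 29162.11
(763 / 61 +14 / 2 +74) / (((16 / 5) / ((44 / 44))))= 3565/122 = 29.22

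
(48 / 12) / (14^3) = 1/686 = 0.00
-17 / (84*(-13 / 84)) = 17/13 = 1.31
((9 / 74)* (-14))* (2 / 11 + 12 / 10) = -4788/2035 = -2.35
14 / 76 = 7/38 = 0.18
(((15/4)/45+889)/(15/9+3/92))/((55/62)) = 15213994/25795 = 589.80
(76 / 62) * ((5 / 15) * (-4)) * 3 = -152/31 = -4.90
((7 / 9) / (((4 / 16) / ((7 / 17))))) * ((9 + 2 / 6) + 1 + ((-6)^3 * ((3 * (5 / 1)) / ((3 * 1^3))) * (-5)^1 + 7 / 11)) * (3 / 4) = 5198.77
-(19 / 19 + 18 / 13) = -31/13 = -2.38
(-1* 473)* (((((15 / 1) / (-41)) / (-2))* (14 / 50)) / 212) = -0.11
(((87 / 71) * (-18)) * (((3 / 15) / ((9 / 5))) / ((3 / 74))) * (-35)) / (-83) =-150220/5893 = -25.49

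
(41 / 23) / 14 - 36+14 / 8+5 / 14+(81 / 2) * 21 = 525977/644 = 816.73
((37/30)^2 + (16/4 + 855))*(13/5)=10068097/4500 = 2237.35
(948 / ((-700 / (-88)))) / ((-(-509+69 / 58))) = 1209648/5154275 = 0.23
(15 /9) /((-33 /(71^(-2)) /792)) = -0.01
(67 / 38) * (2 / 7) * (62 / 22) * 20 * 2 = 83080/1463 = 56.79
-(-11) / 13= 11/13 = 0.85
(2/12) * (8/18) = 2/27 = 0.07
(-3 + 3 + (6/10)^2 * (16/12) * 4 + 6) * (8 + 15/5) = 2178/25 = 87.12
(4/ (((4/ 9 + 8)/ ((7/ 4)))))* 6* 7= 1323/38 = 34.82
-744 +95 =-649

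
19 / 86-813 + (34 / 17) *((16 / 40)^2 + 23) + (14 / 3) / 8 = -9879797/12900 = -765.88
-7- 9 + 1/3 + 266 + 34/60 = 2509/10 = 250.90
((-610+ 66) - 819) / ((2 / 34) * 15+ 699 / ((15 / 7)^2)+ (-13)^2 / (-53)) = -92104725/10130867 = -9.09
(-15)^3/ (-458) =3375/458 = 7.37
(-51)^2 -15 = 2586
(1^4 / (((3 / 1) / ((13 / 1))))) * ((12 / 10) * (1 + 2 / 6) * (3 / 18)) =52/45 = 1.16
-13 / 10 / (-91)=1/70 = 0.01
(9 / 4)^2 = 81/16 = 5.06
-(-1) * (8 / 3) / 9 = 8/27 = 0.30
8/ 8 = 1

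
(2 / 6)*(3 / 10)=1/10 = 0.10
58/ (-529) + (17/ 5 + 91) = 249398/2645 = 94.29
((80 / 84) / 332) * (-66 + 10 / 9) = -2920/15687 = -0.19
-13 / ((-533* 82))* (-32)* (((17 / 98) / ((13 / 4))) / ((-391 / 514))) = 16448/24628331 = 0.00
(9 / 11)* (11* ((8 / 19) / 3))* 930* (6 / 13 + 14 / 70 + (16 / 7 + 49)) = 5553216/91 = 61024.35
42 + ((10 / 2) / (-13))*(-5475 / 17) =36657/221 = 165.87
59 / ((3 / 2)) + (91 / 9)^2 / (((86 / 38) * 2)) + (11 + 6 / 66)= 5594537/76626 = 73.01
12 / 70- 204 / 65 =-270/91 = -2.97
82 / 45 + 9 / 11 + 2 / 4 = 3109/990 = 3.14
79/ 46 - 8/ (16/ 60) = -1301/46 = -28.28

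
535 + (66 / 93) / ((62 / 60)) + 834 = 1316269/961 = 1369.69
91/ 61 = 1.49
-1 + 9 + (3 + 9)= 20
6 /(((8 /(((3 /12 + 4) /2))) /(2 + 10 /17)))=33/8 = 4.12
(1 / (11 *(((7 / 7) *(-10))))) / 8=-1/880 = 0.00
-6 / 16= -3/8 = -0.38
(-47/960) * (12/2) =-47/160 = -0.29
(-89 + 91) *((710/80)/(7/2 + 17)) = 71/82 = 0.87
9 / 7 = 1.29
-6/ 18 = -1/3 = -0.33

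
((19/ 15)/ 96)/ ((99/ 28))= 133/35640 = 0.00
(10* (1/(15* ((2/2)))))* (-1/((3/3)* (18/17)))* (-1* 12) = 68/9 = 7.56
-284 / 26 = -142/13 = -10.92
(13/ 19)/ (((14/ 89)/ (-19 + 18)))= -1157/266 = -4.35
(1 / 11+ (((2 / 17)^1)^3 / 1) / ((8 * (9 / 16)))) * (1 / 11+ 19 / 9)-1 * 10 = -471845456/48152313 = -9.80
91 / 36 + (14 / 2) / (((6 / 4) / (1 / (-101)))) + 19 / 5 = 114199/18180 = 6.28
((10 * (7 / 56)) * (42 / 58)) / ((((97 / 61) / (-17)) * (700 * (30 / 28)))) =-7259/562600 = -0.01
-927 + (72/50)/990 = -1274623/1375 = -927.00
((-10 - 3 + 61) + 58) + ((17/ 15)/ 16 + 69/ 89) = 2282233/21360 = 106.85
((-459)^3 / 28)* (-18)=870323211/14 = 62165943.64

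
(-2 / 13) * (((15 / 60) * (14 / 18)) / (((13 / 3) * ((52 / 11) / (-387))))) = 9933/17576 = 0.57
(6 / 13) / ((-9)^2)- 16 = -5614/351 = -15.99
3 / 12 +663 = 2653/4 = 663.25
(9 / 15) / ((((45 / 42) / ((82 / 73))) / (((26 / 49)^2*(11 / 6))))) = 609752/1877925 = 0.32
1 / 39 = 0.03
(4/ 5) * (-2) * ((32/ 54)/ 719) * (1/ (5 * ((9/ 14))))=-1792/4367925 = 0.00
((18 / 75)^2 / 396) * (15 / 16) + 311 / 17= 18.29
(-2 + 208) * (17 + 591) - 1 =125247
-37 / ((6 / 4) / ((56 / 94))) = -2072/141 = -14.70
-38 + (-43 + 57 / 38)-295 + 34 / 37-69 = -32751/74 = -442.58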